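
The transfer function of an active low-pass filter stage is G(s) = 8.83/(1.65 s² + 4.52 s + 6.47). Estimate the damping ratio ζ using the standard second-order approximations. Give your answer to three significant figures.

Dividing through by 1.65: denominator becomes s² + 2.739 s + 3.921.
So ω_n = √3.921 = 1.98 rad/s and ζ = 2.739/(2·1.98) = 0.692.

ζ ≈ 0.692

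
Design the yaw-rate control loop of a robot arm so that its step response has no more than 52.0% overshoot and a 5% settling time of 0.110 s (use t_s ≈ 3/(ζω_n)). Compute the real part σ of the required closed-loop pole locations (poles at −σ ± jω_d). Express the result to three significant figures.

The settling-time spec alone fixes σ = ζω_n = 3/t_s = 3/0.110 = 27.3.
(Overshoot then fixes ζ = 0.204 and hence ω_d = σ·√(1−ζ²)/ζ = 131 rad/s.)

σ ≈ 27.3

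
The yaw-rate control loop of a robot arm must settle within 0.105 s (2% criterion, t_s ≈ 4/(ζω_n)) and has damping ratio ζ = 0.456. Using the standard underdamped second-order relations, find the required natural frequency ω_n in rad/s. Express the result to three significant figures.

ω_n ≈ 83.5 rad/s

Rearranging t_s ≈ 4/(ζω_n) gives ω_n = 4/(ζ·t_s) = 4/(0.456 × 0.105) = 83.5 rad/s.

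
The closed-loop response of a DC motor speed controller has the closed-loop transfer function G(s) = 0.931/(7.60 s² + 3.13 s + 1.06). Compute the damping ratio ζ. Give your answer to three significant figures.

Dividing through by 7.60: denominator becomes s² + 0.4118 s + 0.1395.
So ω_n = √0.1395 = 0.373 rad/s and ζ = 0.4118/(2·0.373) = 0.551.

ζ ≈ 0.551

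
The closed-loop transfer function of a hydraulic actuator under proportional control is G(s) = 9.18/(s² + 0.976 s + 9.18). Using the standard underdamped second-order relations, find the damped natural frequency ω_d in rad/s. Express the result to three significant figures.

ω_d ≈ 2.99 rad/s

ω_n = √9.18 = 3.03 rad/s; ζ = 0.976/(2·3.03) = 0.161.
The damped frequency ω_d = ω_n√(1−ζ²) = 2.99 rad/s.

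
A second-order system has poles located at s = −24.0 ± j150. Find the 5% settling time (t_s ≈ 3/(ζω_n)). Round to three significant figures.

For poles at −σ ± jω_d, ζω_n = σ = 24.0, so t_s ≈ 3/σ = 0.125 s.

t_s ≈ 0.125 s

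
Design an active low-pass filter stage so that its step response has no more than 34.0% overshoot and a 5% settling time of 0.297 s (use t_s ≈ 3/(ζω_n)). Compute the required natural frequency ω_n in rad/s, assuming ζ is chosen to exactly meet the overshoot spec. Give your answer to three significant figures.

ω_n ≈ 31.1 rad/s

Inverting the overshoot relation: ζ = |ln 0.340|/√(π² + ln²0.340) = 0.325.
Then ω_n = 3/(ζ t_s) = 3/(0.325 × 0.297) = 31.1 rad/s.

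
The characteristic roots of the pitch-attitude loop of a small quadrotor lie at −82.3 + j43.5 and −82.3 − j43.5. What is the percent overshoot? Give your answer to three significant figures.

|pole| = ω_n = √(82.3² + 43.5²) = 93.1 rad/s; ζ = cos θ = σ/ω_n = 0.884.
%OS = 100·exp(−πζ/√(1−ζ²)) = 0.262%.

%OS ≈ 0.262%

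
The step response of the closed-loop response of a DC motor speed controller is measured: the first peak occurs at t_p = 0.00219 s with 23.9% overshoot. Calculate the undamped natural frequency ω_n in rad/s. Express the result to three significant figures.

From the overshoot, ζ = −ln(OS)/√(π²+ln²(OS)) = 0.415.
t_p = π/ω_d ⇒ ω_d = 1430 rad/s; then ω_n = ω_d/√(1−ζ²) = 1580 rad/s.

ω_n ≈ 1580 rad/s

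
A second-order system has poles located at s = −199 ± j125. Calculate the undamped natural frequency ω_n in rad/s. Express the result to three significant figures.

|pole| = ω_n = √(199² + 125²) = 235 rad/s; ζ = cos θ = σ/ω_n = 0.847.

ω_n ≈ 235 rad/s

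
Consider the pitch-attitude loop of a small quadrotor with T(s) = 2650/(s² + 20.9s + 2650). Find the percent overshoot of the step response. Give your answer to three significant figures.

%OS ≈ 52.1%

Matching coefficients with s² + 2ζω_n s + ω_n² gives ω_n² = 2650 ⇒ ω_n = 51.5 rad/s, and ζ = 20.9/(2ω_n) = 0.203.
%OS = 100 e^{−πζ/√(1−ζ²)} with ζ = 0.203 gives 52.1%.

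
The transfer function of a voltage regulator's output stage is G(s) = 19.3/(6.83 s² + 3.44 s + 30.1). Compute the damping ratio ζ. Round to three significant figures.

ζ ≈ 0.120

Dividing through by 6.83: denominator becomes s² + 0.5037 s + 4.407.
So ω_n = √4.407 = 2.10 rad/s and ζ = 0.5037/(2·2.10) = 0.120.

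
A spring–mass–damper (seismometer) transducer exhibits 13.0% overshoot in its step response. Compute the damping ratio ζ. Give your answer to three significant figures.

ζ ≈ 0.545

Inverting the overshoot relation: ζ = |ln 0.130|/√(π² + ln²0.130) = 0.545.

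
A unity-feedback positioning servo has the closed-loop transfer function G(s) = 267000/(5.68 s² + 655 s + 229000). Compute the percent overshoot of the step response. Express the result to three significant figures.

Dividing through by 5.68: denominator becomes s² + 115.3 s + 40320.
So ω_n = √40320 = 201 rad/s and ζ = 115.3/(2·201) = 0.287.
Overshoot: exp(−π·0.287/√(1−0.287²)) = 0.390, i.e. 39.0%.

%OS ≈ 39.0%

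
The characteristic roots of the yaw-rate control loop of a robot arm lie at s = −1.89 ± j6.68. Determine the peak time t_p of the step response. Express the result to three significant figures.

t_p ≈ 0.470 s

t_p = π/ω_d with ω_d = 6.68 (the imaginary part), so t_p = 0.470 s.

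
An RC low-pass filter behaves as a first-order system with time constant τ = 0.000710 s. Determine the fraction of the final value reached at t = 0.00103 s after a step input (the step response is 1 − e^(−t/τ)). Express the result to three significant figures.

y/y_∞ ≈ 0.766

y(t)/y_∞ = 1 − e^(−t/τ) = 1 − e^(−0.00103/0.000710) = 1 − e^(−1.45) = 0.766.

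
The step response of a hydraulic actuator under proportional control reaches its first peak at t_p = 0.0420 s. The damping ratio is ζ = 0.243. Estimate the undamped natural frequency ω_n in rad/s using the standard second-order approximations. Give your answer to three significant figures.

ω_n ≈ 77.1 rad/s

Peak time t_p = π/ω_d, so ω_d = π/t_p = π/0.0420 = 74.8 rad/s.
ω_n = ω_d/√(1−ζ²) = 74.8/√0.941 = 77.1 rad/s.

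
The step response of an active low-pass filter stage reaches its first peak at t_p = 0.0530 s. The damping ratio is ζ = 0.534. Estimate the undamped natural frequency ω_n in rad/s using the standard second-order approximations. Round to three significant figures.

Peak time t_p = π/ω_d, so ω_d = π/t_p = π/0.0530 = 59.3 rad/s.
ω_n = ω_d/√(1−ζ²) = 59.3/√0.715 = 70.1 rad/s.

ω_n ≈ 70.1 rad/s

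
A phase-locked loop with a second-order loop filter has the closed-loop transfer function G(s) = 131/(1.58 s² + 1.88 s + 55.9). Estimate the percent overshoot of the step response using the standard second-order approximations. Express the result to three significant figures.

%OS ≈ 72.9%

Dividing through by 1.58: denominator becomes s² + 1.190 s + 35.38.
So ω_n = √35.38 = 5.95 rad/s and ζ = 1.190/(2·5.95) = 0.100.
%OS = 100 e^{−πζ/√(1−ζ²)} with ζ = 0.100 gives 72.9%.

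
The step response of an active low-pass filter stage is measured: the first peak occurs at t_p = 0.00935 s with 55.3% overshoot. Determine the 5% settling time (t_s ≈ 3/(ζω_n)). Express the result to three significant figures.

t_s ≈ 0.0473 s

ζ from %OS: ζ = |ln 0.553|/√(π²+ln²0.553) = 0.185.
t_p = π/ω_d ⇒ ω_d = 336 rad/s; then ω_n = ω_d/√(1−ζ²) = 342 rad/s.
t_s ≈ 3/(ζω_n) = 3/(0.185·342) = 0.0473 s.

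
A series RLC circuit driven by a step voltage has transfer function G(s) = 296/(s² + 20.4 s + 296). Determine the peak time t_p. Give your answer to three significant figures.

t_p ≈ 0.227 s

Matching coefficients with s² + 2ζω_n s + ω_n² gives ω_n² = 296 ⇒ ω_n = 17.2 rad/s, and ζ = 20.4/(2ω_n) = 0.593.
ω_d = ω_n√(1−ζ²) = 13.9 rad/s. Then t_p = π/ω_d = 0.227 s.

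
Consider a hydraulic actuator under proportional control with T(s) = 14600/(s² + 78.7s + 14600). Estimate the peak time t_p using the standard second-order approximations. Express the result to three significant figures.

Matching coefficients with s² + 2ζω_n s + ω_n² gives ω_n² = 14600 ⇒ ω_n = 121 rad/s, and ζ = 78.7/(2ω_n) = 0.326.
The damped frequency ω_d = ω_n√(1−ζ²) = 114 rad/s. Then t_p = π/ω_d = 0.0275 s.

t_p ≈ 0.0275 s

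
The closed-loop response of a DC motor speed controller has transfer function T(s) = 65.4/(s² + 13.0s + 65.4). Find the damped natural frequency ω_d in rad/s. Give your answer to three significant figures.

Comparing the denominator to s² + 2ζω_n s + ω_n²: ω_n = √65.4 = 8.09 rad/s, and 2ζω_n = 13.0 so ζ = 13.0/(2·8.09) = 0.804.
The damped frequency ω_d = ω_n√(1−ζ²) = 4.81 rad/s.

ω_d ≈ 4.81 rad/s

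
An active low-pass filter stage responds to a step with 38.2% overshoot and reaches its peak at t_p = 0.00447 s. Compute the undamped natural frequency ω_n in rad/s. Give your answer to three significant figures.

From the overshoot, ζ = −ln(OS)/√(π²+ln²(OS)) = 0.293.
t_p = π/ω_d ⇒ ω_d = 703 rad/s; then ω_n = ω_d/√(1−ζ²) = 735 rad/s.

ω_n ≈ 735 rad/s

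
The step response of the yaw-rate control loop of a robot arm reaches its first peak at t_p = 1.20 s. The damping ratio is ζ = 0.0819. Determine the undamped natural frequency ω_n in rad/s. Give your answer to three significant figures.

ω_n ≈ 2.63 rad/s

Peak time t_p = π/ω_d, so ω_d = π/t_p = π/1.20 = 2.62 rad/s.
ω_n = ω_d/√(1−ζ²) = 2.62/√0.993 = 2.63 rad/s.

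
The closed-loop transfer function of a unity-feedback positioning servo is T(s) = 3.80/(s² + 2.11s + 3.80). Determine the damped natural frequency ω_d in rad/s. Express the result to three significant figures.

Matching coefficients with s² + 2ζω_n s + ω_n² gives ω_n² = 3.80 ⇒ ω_n = 1.95 rad/s, and ζ = 2.11/(2ω_n) = 0.541.
The damped frequency ω_d = ω_n√(1−ζ²) = 1.64 rad/s.

ω_d ≈ 1.64 rad/s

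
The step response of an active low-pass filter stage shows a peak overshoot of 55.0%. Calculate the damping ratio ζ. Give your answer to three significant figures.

ζ ≈ 0.187

ζ = −ln(OS)/√(π² + (ln OS)²). With OS = 0.550, ln OS = −0.5978 and ζ = 0.5978/3.198 = 0.187.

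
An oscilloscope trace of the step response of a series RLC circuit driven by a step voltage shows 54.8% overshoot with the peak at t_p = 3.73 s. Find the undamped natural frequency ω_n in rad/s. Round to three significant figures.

ω_n ≈ 0.858 rad/s

From the overshoot, ζ = −ln(OS)/√(π²+ln²(OS)) = 0.188.
From t_p = π/ω_d, ω_d = π/3.73 = 0.842 rad/s, so ω_n = ω_d/√(1−ζ²) = 0.858 rad/s.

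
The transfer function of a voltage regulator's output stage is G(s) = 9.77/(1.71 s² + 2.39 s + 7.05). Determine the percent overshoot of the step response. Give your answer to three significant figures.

Dividing through by 1.71: denominator becomes s² + 1.398 s + 4.123.
So ω_n = √4.123 = 2.03 rad/s and ζ = 1.398/(2·2.03) = 0.344.
%OS = 100·exp(−πζ/√(1−ζ²)) = 31.6%.

%OS ≈ 31.6%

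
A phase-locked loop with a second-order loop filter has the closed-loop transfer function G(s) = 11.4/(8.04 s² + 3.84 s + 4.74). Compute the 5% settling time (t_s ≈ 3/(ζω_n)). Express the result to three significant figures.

Dividing through by 8.04: denominator becomes s² + 0.4776 s + 0.5896.
So ω_n = √0.5896 = 0.768 rad/s and ζ = 0.4776/(2·0.768) = 0.311.
t_s ≈ 3/(ζω_n) = 12.6 s.

t_s ≈ 12.6 s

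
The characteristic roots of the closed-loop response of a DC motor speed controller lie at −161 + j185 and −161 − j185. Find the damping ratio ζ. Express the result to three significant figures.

ζ ≈ 0.656

The poles are at −σ ± jω_d with σ = 161 and ω_d = 185, so ω_n = √(σ²+ω_d²) = 245 rad/s and ζ = σ/ω_n = 0.656.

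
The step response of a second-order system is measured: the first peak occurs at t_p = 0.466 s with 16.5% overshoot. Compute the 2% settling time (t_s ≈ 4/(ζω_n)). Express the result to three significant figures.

ζ from %OS: ζ = |ln 0.165|/√(π²+ln²0.165) = 0.498.
t_p = π/ω_d ⇒ ω_d = 6.74 rad/s; then ω_n = ω_d/√(1−ζ²) = 7.77 rad/s.
t_s ≈ 4/(ζω_n) = 4/(0.498·7.77) = 1.03 s.

t_s ≈ 1.03 s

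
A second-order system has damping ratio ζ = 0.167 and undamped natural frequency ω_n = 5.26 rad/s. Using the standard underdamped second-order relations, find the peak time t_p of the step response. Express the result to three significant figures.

The damped frequency is ω_d = ω_n√(1−ζ²) = 5.26·√(1−0.0279) = 5.19 rad/s.
Peak time t_p = π/ω_d = π/5.19 = 0.606 s.

t_p ≈ 0.606 s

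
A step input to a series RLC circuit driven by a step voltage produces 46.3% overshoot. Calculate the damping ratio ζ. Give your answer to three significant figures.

Inverting the overshoot relation: ζ = |ln 0.463|/√(π² + ln²0.463) = 0.238.

ζ ≈ 0.238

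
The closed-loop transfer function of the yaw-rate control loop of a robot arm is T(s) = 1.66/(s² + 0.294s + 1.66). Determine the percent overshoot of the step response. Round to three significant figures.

Comparing the denominator to s² + 2ζω_n s + ω_n²: ω_n = √1.66 = 1.29 rad/s, and 2ζω_n = 0.294 so ζ = 0.294/(2·1.29) = 0.114.
%OS = 100 e^{−πζ/√(1−ζ²)} with ζ = 0.114 gives 69.7%.

%OS ≈ 69.7%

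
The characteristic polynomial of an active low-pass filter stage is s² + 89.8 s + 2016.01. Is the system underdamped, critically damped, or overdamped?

critically damped

a² − 4b = 89.8² − 4·2016.01 = 0 (repeated real root); the system is critically damped.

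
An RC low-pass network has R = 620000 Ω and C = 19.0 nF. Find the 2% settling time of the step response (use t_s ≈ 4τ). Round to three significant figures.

t_s ≈ 0.0471 s

τ = RC = 620000 × 19.0 nF = 0.0118 s.
t_s ≈ 4τ = 0.0471 s.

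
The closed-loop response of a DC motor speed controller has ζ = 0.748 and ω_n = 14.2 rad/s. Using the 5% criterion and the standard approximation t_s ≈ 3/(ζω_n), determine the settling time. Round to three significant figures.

t_s ≈ 0.282 s

t_s ≈ 3/(ζω_n) = 3/(0.748 × 14.2) = 0.282 s.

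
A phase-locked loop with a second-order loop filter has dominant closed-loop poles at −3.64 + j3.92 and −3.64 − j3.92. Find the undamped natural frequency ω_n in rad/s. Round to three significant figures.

ω_n ≈ 5.35 rad/s

The poles are at −σ ± jω_d with σ = 3.64 and ω_d = 3.92, so ω_n = √(σ²+ω_d²) = 5.35 rad/s and ζ = σ/ω_n = 0.680.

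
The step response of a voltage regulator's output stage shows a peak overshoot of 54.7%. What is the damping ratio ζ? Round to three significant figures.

ζ ≈ 0.189

ζ = −ln(OS)/√(π² + (ln OS)²). With OS = 0.547, ln OS = −0.6033 and ζ = 0.6033/3.199 = 0.189.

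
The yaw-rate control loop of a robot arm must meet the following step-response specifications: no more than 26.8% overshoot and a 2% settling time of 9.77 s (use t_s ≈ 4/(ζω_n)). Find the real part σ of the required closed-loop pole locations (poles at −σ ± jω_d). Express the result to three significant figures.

The settling-time spec alone fixes σ = ζω_n = 4/t_s = 4/9.77 = 0.409.
(Overshoot then fixes ζ = 0.387 and hence ω_d = σ·√(1−ζ²)/ζ = 0.977 rad/s.)

σ ≈ 0.409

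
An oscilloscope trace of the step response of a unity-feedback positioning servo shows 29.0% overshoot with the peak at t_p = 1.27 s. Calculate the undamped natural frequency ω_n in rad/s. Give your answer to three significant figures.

From the overshoot, ζ = −ln(OS)/√(π²+ln²(OS)) = 0.367.
t_p = π/ω_d ⇒ ω_d = 2.47 rad/s; then ω_n = ω_d/√(1−ζ²) = 2.66 rad/s.

ω_n ≈ 2.66 rad/s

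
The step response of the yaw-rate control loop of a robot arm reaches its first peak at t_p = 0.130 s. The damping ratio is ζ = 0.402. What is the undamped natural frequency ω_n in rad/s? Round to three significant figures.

Peak time t_p = π/ω_d, so ω_d = π/t_p = π/0.130 = 24.2 rad/s.
ω_n = ω_d/√(1−ζ²) = 24.2/√0.838 = 26.4 rad/s.

ω_n ≈ 26.4 rad/s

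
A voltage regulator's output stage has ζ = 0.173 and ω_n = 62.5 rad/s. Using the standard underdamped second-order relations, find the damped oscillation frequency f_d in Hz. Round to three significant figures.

f_d ≈ 9.80 Hz

ω_d = ω_n√(1−ζ²) = 62.5·√0.970 = 61.6 rad/s.
f_d = ω_d/(2π) = 9.80 Hz.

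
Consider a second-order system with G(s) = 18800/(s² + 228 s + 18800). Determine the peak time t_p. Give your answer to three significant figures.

ω_n = √18800 = 137 rad/s; ζ = 228/(2·137) = 0.831.
ω_d = 137·√(1 − 0.831²) = 76.2 rad/s. Then t_p = π/ω_d = 0.0412 s.

t_p ≈ 0.0412 s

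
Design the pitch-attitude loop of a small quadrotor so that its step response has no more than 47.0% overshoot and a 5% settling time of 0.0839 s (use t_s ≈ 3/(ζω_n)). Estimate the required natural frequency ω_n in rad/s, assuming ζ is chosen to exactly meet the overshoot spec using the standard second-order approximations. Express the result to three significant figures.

ω_n ≈ 153 rad/s

From %OS = 100·exp(−πζ/√(1−ζ²)), invert to get ζ = −ln(OS)/√(π² + ln²(OS)) with OS = 0.470.
−ln 0.470 = 0.7550, so ζ = 0.7550/√(π² + 0.5701) = 0.234.
Then ω_n = 3/(ζ t_s) = 3/(0.234 × 0.0839) = 153 rad/s.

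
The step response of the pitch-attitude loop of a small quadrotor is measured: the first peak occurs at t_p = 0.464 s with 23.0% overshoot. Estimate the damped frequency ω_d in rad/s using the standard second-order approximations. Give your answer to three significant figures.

ω_d ≈ 6.77 rad/s

t_p = π/ω_d, so ω_d = π/0.464 = 6.77 rad/s.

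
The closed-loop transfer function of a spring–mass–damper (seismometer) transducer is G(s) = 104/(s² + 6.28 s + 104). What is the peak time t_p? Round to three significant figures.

Matching coefficients with s² + 2ζω_n s + ω_n² gives ω_n² = 104 ⇒ ω_n = 10.2 rad/s, and ζ = 6.28/(2ω_n) = 0.308.
ω_d = 10.2·√(1 − 0.308²) = 9.70 rad/s. Then t_p = π/ω_d = 0.324 s.

t_p ≈ 0.324 s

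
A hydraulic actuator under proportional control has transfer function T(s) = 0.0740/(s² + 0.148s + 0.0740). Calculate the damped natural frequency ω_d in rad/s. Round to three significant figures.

ω_n = √0.0740 = 0.272 rad/s; ζ = 0.148/(2·0.272) = 0.272.
The damped frequency ω_d = ω_n√(1−ζ²) = 0.262 rad/s.

ω_d ≈ 0.262 rad/s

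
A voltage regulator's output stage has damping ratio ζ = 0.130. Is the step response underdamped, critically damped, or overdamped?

Since ζ = 0.130 < 1, the system is underdamped.

underdamped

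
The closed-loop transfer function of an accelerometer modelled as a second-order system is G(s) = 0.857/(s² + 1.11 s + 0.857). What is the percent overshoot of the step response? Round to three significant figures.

%OS ≈ 9.51%

ω_n = √0.857 = 0.926 rad/s; ζ = 1.11/(2·0.926) = 0.600.
%OS = 100·exp(−πζ/√(1−ζ²)) = 9.51%.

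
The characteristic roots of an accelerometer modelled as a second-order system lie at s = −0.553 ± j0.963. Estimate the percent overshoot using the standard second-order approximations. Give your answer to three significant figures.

The poles are at −σ ± jω_d with σ = 0.553 and ω_d = 0.963, so ω_n = √(σ²+ω_d²) = 1.11 rad/s and ζ = σ/ω_n = 0.498.
%OS = 100·exp(−πζ/√(1−ζ²)) = 16.5%.

%OS ≈ 16.5%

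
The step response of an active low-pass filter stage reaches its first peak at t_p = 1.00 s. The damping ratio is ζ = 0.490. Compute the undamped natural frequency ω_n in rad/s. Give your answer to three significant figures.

ω_n ≈ 3.60 rad/s

Peak time t_p = π/ω_d, so ω_d = π/t_p = π/1.00 = 3.14 rad/s.
ω_n = ω_d/√(1−ζ²) = 3.14/√0.760 = 3.60 rad/s.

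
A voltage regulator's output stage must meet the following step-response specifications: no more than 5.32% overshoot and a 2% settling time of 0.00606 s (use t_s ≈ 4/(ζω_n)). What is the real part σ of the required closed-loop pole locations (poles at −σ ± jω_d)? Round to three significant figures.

The settling-time spec alone fixes σ = ζω_n = 4/t_s = 4/0.00606 = 660.
(Overshoot then fixes ζ = 0.683 and hence ω_d = σ·√(1−ζ²)/ζ = 707 rad/s.)

σ ≈ 660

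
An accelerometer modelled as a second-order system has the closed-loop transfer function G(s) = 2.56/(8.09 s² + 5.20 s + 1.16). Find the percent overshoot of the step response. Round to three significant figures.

Dividing through by 8.09: denominator becomes s² + 0.6428 s + 0.1434.
So ω_n = √0.1434 = 0.379 rad/s and ζ = 0.6428/(2·0.379) = 0.849.
%OS = 100 e^{−πζ/√(1−ζ²)} with ζ = 0.849 gives 0.646%.

%OS ≈ 0.646%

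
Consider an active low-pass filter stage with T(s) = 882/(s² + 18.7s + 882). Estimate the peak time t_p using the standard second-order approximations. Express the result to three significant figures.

ω_n = √882 = 29.7 rad/s; ζ = 18.7/(2·29.7) = 0.315.
ω_d = ω_n√(1−ζ²) = 28.2 rad/s. Then t_p = π/ω_d = 0.111 s.

t_p ≈ 0.111 s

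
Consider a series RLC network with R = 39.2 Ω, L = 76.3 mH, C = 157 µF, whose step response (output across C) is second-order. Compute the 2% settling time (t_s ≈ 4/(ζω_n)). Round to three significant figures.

t_s ≈ 0.0156 s

For a series RLC circuit (capacitor voltage as output), ω_n = 1/√(LC) = 1/√(76.3 mH · 157 µF) = 289 rad/s.
ζ = (R/2)·√(C/L) = (39.2/2)·√(157 µF/76.3 mH) = 0.889.
t_s ≈ 4/(ζω_n) = 0.0156 s.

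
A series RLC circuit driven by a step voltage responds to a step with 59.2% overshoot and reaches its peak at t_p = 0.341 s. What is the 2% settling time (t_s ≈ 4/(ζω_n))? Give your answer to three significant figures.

t_s ≈ 2.60 s

ζ from %OS: ζ = |ln 0.592|/√(π²+ln²0.592) = 0.165.
From t_p = π/ω_d, ω_d = π/0.341 = 9.21 rad/s, so ω_n = ω_d/√(1−ζ²) = 9.34 rad/s.
t_s ≈ 4/(ζω_n) = 4/(0.165·9.34) = 2.60 s.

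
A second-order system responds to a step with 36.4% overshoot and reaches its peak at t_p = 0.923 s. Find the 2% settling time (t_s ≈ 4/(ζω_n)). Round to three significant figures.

ζ from %OS: ζ = |ln 0.364|/√(π²+ln²0.364) = 0.306.
From t_p = π/ω_d, ω_d = π/0.923 = 3.40 rad/s, so ω_n = ω_d/√(1−ζ²) = 3.58 rad/s.
t_s ≈ 4/(ζω_n) = 4/(0.306·3.58) = 3.65 s.

t_s ≈ 3.65 s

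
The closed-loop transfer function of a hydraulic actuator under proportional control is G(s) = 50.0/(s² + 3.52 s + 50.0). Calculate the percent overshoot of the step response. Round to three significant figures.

%OS ≈ 44.6%

Comparing the denominator to s² + 2ζω_n s + ω_n²: ω_n = √50.0 = 7.07 rad/s, and 2ζω_n = 3.52 so ζ = 3.52/(2·7.07) = 0.249.
%OS = 100·exp(−πζ/√(1−ζ²)) = 44.6%.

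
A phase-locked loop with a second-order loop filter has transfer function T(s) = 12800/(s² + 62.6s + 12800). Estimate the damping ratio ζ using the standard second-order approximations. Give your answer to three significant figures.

Matching coefficients with s² + 2ζω_n s + ω_n² gives ω_n² = 12800 ⇒ ω_n = 113 rad/s, and ζ = 62.6/(2ω_n) = 0.277.

ζ ≈ 0.277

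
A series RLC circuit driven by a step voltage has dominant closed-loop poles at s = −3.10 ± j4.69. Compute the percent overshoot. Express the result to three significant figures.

With σ = 3.10, ω_d = 4.69: ω_n = √(σ²+ω_d²) = 5.62 rad/s, ζ = σ/ω_n = 0.551.
%OS = 100·exp(−πζ/√(1−ζ²)) = 12.5%.

%OS ≈ 12.5%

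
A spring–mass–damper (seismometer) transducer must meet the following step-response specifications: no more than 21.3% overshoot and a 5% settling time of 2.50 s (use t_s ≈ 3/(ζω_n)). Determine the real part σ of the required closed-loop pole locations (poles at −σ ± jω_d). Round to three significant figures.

The settling-time spec alone fixes σ = ζω_n = 3/t_s = 3/2.50 = 1.20.
(Overshoot then fixes ζ = 0.442 and hence ω_d = σ·√(1−ζ²)/ζ = 2.44 rad/s.)

σ ≈ 1.20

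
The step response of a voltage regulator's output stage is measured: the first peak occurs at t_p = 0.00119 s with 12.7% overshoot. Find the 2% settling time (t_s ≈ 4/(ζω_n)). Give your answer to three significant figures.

t_s ≈ 0.00231 s

The overshoot fixes ζ = −ln(OS)/√(π²+ln²(OS)) = 0.549.
From t_p = π/ω_d, ω_d = π/0.00119 = 2640 rad/s, so ω_n = ω_d/√(1−ζ²) = 3160 rad/s.
t_s ≈ 4/(ζω_n) = 4/(0.549·3160) = 0.00231 s.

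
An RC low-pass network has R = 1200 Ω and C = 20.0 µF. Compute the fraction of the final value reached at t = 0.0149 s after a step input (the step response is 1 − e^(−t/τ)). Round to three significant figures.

τ = RC = 1200 × 20.0 µF = 0.0240 s.
y(t)/y_∞ = 1 − e^(−t/τ) = 1 − e^(−0.0149/0.0240) = 1 − e^(−0.621) = 0.463.

y/y_∞ ≈ 0.463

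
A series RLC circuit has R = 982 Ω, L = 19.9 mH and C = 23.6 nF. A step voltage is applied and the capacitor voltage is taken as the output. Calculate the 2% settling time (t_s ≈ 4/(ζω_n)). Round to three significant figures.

t_s ≈ 0.000162 s

For a series RLC circuit (capacitor voltage as output), ω_n = 1/√(LC) = 1/√(19.9 mH · 23.6 nF) = 46100 rad/s.
ζ = (R/2)·√(C/L) = (982/2)·√(23.6 nF/19.9 mH) = 0.535.
t_s ≈ 4/(ζω_n) = 0.000162 s.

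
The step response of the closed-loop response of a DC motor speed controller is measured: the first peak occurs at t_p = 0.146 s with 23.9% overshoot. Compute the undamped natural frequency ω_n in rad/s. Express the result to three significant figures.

ω_n ≈ 23.6 rad/s

ζ from %OS: ζ = |ln 0.239|/√(π²+ln²0.239) = 0.415.
From t_p = π/ω_d, ω_d = π/0.146 = 21.5 rad/s, so ω_n = ω_d/√(1−ζ²) = 23.6 rad/s.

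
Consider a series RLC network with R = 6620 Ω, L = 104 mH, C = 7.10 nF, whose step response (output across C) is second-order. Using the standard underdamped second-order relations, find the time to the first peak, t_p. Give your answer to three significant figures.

t_p ≈ 0.000170 s

For a series RLC circuit (capacitor voltage as output), ω_n = 1/√(LC) = 1/√(104 mH · 7.10 nF) = 36800 rad/s.
ζ = (R/2)·√(C/L) = (6620/2)·√(7.10 nF/104 mH) = 0.865.
The damped frequency ω_d = ω_n√(1−ζ²) = 18500 rad/s. t_p = π/ω_d = 0.000170 s.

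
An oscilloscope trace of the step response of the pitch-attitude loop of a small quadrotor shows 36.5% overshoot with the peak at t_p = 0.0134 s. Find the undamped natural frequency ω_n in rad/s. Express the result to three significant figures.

The overshoot fixes ζ = −ln(OS)/√(π²+ln²(OS)) = 0.305.
From t_p = π/ω_d, ω_d = π/0.0134 = 234 rad/s, so ω_n = ω_d/√(1−ζ²) = 246 rad/s.

ω_n ≈ 246 rad/s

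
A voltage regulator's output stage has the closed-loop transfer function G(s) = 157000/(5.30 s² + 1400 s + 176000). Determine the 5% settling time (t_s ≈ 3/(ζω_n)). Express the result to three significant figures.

t_s ≈ 0.0227 s

Dividing through by 5.30: denominator becomes s² + 264.2 s + 33210.
So ω_n = √33210 = 182 rad/s and ζ = 264.2/(2·182) = 0.725.
t_s ≈ 3/(ζω_n) = 0.0227 s.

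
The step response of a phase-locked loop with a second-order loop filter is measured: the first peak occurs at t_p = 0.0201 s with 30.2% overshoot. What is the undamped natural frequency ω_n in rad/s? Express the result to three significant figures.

From the overshoot, ζ = −ln(OS)/√(π²+ln²(OS)) = 0.356.
t_p = π/ω_d ⇒ ω_d = 156 rad/s; then ω_n = ω_d/√(1−ζ²) = 167 rad/s.

ω_n ≈ 167 rad/s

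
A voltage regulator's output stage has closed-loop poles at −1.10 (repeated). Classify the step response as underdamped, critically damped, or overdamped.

Since there is a repeated negative-real pole, the response is critically damped.

critically damped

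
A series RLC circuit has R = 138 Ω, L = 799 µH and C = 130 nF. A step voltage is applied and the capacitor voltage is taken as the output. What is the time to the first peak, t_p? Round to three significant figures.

t_p ≈ 0.0000674 s

For a series RLC circuit (capacitor voltage as output), ω_n = 1/√(LC) = 1/√(799 µH · 130 nF) = 98100 rad/s.
ζ = (R/2)·√(C/L) = (138/2)·√(130 nF/799 µH) = 0.880.
The damped frequency ω_d = ω_n√(1−ζ²) = 46600 rad/s. t_p = π/ω_d = 0.0000674 s.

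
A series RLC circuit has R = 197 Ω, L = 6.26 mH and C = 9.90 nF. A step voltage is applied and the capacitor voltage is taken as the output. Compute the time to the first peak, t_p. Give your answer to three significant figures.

t_p ≈ 0.0000249 s

For a series RLC circuit (capacitor voltage as output), ω_n = 1/√(LC) = 1/√(6.26 mH · 9.90 nF) = 127000 rad/s.
ζ = (R/2)·√(C/L) = (197/2)·√(9.90 nF/6.26 mH) = 0.124.
The damped frequency ω_d = ω_n√(1−ζ²) = 126000 rad/s. t_p = π/ω_d = 0.0000249 s.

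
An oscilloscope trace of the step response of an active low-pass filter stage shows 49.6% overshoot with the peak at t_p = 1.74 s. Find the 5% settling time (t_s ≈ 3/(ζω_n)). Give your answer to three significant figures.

t_s ≈ 7.44 s

From the overshoot, ζ = −ln(OS)/√(π²+ln²(OS)) = 0.218.
From t_p = π/ω_d, ω_d = π/1.74 = 1.81 rad/s, so ω_n = ω_d/√(1−ζ²) = 1.85 rad/s.
t_s ≈ 3/(ζω_n) = 3/(0.218·1.85) = 7.44 s.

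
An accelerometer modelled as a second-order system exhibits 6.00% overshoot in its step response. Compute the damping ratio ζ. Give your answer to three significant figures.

ζ ≈ 0.667

Inverting the overshoot relation: ζ = |ln 0.0600|/√(π² + ln²0.0600) = 0.667.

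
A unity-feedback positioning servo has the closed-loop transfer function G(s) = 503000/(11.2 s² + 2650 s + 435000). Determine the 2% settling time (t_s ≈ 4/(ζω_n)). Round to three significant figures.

Dividing through by 11.2: denominator becomes s² + 236.6 s + 38840.
So ω_n = √38840 = 197 rad/s and ζ = 236.6/(2·197) = 0.600.
t_s ≈ 4/(ζω_n) = 0.0338 s.

t_s ≈ 0.0338 s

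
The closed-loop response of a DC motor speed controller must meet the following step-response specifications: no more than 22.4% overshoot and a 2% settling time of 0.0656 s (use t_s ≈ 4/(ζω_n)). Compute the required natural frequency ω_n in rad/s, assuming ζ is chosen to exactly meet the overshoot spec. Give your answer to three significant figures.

ω_n ≈ 142 rad/s

ζ = −ln(OS)/√(π² + (ln OS)²). With OS = 0.224, ln OS = −1.496 and ζ = 1.496/3.480 = 0.430.
From t_s ≈ 4/(ζω_n): ω_n = 4/(ζ·t_s) = 4/(0.430·0.0656) = 142 rad/s.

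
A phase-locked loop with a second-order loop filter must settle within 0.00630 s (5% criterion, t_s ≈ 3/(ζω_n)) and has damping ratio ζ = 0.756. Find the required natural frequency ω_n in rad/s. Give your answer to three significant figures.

Rearranging t_s ≈ 3/(ζω_n) gives ω_n = 3/(ζ·t_s) = 3/(0.756 × 0.00630) = 630 rad/s.

ω_n ≈ 630 rad/s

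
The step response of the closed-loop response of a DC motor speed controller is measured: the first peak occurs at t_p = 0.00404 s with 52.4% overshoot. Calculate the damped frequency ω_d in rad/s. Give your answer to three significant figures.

t_p = π/ω_d, so ω_d = π/0.00404 = 778 rad/s.

ω_d ≈ 778 rad/s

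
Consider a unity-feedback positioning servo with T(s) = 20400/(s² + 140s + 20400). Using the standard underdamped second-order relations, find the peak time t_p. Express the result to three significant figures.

t_p ≈ 0.0252 s

Comparing the denominator to s² + 2ζω_n s + ω_n²: ω_n = √20400 = 143 rad/s, and 2ζω_n = 140 so ζ = 140/(2·143) = 0.490.
ω_d = 143·√(1 − 0.490²) = 124 rad/s. Then t_p = π/ω_d = 0.0252 s.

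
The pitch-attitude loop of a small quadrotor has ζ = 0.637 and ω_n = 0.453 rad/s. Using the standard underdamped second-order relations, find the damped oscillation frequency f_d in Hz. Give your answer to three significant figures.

ω_d = ω_n√(1−ζ²) = 0.453·√0.594 = 0.349 rad/s.
f_d = ω_d/(2π) = 0.0556 Hz.

f_d ≈ 0.0556 Hz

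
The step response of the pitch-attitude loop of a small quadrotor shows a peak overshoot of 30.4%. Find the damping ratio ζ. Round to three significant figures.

ζ ≈ 0.354

ζ = −ln(OS)/√(π² + (ln OS)²). With OS = 0.304, ln OS = −1.191 and ζ = 1.191/3.360 = 0.354.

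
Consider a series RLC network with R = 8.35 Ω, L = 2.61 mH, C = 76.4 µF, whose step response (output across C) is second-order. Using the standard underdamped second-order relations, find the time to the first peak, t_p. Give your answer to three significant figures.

For a series RLC circuit (capacitor voltage as output), ω_n = 1/√(LC) = 1/√(2.61 mH · 76.4 µF) = 2240 rad/s.
ζ = (R/2)·√(C/L) = (8.35/2)·√(76.4 µF/2.61 mH) = 0.714.
ω_d = 2240·√(1 − 0.714²) = 1570 rad/s. t_p = π/ω_d = 0.00200 s.

t_p ≈ 0.00200 s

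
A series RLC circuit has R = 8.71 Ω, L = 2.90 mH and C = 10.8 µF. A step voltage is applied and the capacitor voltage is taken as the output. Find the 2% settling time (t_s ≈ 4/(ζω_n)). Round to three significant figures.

t_s ≈ 0.00266 s

For a series RLC circuit (capacitor voltage as output), ω_n = 1/√(LC) = 1/√(2.90 mH · 10.8 µF) = 5650 rad/s.
ζ = (R/2)·√(C/L) = (8.71/2)·√(10.8 µF/2.90 mH) = 0.266.
t_s ≈ 4/(ζω_n) = 0.00266 s.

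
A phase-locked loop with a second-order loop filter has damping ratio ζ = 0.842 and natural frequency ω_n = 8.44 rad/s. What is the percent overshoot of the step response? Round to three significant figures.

For an underdamped second-order system, %OS = 100·exp(−πζ/√(1−ζ²)).
πζ/√(1−ζ²) = π·0.842/√(1−0.709) = 4.903, so %OS = 100·e^(−4.903) = 0.742%.

%OS ≈ 0.742%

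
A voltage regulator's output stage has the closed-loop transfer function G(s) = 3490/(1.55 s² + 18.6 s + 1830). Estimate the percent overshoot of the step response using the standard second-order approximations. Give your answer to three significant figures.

%OS ≈ 57.3%

Dividing through by 1.55: denominator becomes s² + 12.00 s + 1181.
So ω_n = √1181 = 34.4 rad/s and ζ = 12.00/(2·34.4) = 0.175.
Overshoot: exp(−π·0.175/√(1−0.175²)) = 0.573, i.e. 57.3%.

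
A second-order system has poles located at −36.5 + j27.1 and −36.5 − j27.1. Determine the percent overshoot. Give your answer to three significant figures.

The poles are at −σ ± jω_d with σ = 36.5 and ω_d = 27.1, so ω_n = √(σ²+ω_d²) = 45.5 rad/s and ζ = σ/ω_n = 0.803.
Overshoot: exp(−π·0.803/√(1−0.803²)) = 0.0145, i.e. 1.45%.

%OS ≈ 1.45%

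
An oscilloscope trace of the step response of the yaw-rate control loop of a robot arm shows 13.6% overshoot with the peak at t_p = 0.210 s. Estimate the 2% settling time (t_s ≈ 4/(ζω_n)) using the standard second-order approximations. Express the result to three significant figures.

ζ from %OS: ζ = |ln 0.136|/√(π²+ln²0.136) = 0.536.
From t_p = π/ω_d, ω_d = π/0.210 = 15.0 rad/s, so ω_n = ω_d/√(1−ζ²) = 17.7 rad/s.
t_s ≈ 4/(ζω_n) = 4/(0.536·17.7) = 0.421 s.

t_s ≈ 0.421 s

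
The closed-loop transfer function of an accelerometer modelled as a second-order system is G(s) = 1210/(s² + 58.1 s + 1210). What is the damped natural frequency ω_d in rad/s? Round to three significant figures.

ω_d ≈ 19.1 rad/s

Comparing the denominator to s² + 2ζω_n s + ω_n²: ω_n = √1210 = 34.8 rad/s, and 2ζω_n = 58.1 so ζ = 58.1/(2·34.8) = 0.835.
The damped frequency ω_d = ω_n√(1−ζ²) = 19.1 rad/s.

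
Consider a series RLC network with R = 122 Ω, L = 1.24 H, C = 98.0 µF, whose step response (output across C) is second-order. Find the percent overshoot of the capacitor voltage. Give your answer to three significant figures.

%OS ≈ 13.2%

For a series RLC circuit (capacitor voltage as output), ω_n = 1/√(LC) = 1/√(1.24 H · 98.0 µF) = 90.7 rad/s.
ζ = (R/2)·√(C/L) = (122/2)·√(98.0 µF/1.24 H) = 0.542.
%OS = 100 e^{−πζ/√(1−ζ²)} with ζ = 0.542 gives 13.2%.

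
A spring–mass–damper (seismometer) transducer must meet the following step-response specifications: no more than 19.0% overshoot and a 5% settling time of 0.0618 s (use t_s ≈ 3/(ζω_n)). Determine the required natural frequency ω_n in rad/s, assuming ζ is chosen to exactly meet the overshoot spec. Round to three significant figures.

ω_n ≈ 104 rad/s

From %OS = 100·exp(−πζ/√(1−ζ²)), invert to get ζ = −ln(OS)/√(π² + ln²(OS)) with OS = 0.190.
−ln 0.190 = 1.661, so ζ = 1.661/√(π² + 2.758) = 0.467.
Then ω_n = 3/(ζ t_s) = 3/(0.467 × 0.0618) = 104 rad/s.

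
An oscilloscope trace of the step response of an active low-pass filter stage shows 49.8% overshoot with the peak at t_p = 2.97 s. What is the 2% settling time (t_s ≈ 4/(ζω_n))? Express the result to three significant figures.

From the overshoot, ζ = −ln(OS)/√(π²+ln²(OS)) = 0.217.
From t_p = π/ω_d, ω_d = π/2.97 = 1.06 rad/s, so ω_n = ω_d/√(1−ζ²) = 1.08 rad/s.
t_s ≈ 4/(ζω_n) = 4/(0.217·1.08) = 17.0 s.

t_s ≈ 17.0 s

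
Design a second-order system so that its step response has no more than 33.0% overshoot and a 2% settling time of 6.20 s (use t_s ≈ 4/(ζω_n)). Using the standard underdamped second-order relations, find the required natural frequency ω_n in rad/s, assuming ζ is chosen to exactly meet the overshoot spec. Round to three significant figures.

ω_n ≈ 1.94 rad/s

ζ = −ln(OS)/√(π² + (ln OS)²). With OS = 0.330, ln OS = −1.109 and ζ = 1.109/3.331 = 0.333.
From t_s ≈ 4/(ζω_n): ω_n = 4/(ζ·t_s) = 4/(0.333·6.20) = 1.94 rad/s.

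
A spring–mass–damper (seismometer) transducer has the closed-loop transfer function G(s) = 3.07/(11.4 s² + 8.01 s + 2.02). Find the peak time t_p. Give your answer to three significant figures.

t_p ≈ 13.5 s

Dividing through by 11.4: denominator becomes s² + 0.7026 s + 0.1772.
So ω_n = √0.1772 = 0.421 rad/s and ζ = 0.7026/(2·0.421) = 0.835.
ω_d = 0.421·√(1 − 0.835²) = 0.232 rad/s. t_p = π/ω_d = 13.5 s.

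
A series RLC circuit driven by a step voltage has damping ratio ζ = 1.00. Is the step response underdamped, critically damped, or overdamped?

critically damped

Since ζ = 1, the system is critically damped.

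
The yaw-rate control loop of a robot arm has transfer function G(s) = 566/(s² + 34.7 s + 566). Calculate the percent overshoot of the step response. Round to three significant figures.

%OS ≈ 3.51%

ω_n = √566 = 23.8 rad/s; ζ = 34.7/(2·23.8) = 0.729.
%OS = 100 e^{−πζ/√(1−ζ²)} with ζ = 0.729 gives 3.51%.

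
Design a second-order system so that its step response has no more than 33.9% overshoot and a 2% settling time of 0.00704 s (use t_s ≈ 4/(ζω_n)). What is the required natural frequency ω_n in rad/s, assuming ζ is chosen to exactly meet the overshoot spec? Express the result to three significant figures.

ω_n ≈ 1750 rad/s

From %OS = 100·exp(−πζ/√(1−ζ²)), invert to get ζ = −ln(OS)/√(π² + ln²(OS)) with OS = 0.339.
−ln 0.339 = 1.082, so ζ = 1.082/√(π² + 1.170) = 0.326.
Then ω_n = 4/(ζ t_s) = 4/(0.326 × 0.00704) = 1750 rad/s.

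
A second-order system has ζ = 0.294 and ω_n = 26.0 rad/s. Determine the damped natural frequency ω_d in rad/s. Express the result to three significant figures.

ω_d = ω_n√(1−ζ²) = 26.0·√0.914 = 24.9 rad/s.

ω_d ≈ 24.9 rad/s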